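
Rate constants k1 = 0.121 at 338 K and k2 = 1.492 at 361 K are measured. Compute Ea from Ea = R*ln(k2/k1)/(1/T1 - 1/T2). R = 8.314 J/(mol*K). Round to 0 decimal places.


Ea = R * ln(k2/k1) / (1/T1 - 1/T2)
ln(k2/k1) = ln(1.492/0.121) = 2.5120822
1/T1 - 1/T2 = 1/338 - 1/361 = 0.000188496779
Ea = 8.314 * 2.5120822 / 0.000188496779
Ea = 110800 J/mol


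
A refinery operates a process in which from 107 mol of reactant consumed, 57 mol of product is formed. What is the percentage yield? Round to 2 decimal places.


Yield = (moles product / moles consumed) * 100%
Yield = (57 / 107) * 100
Yield = 0.5327 * 100
Yield = 53.27%


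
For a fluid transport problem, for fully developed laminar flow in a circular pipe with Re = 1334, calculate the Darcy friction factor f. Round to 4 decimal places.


f = 64 / Re
f = 64 / 1334
f = 0.0480


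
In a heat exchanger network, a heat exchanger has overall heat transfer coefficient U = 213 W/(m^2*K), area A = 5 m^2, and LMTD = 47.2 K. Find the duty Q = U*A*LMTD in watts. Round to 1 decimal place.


Q = U * A * LMTD
Q = 213 * 5 * 47.2
Q = 50268.0 W


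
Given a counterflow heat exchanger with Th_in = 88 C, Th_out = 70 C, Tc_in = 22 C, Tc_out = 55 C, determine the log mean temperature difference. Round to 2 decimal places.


dT1 = Th_in - Tc_out = 88 - 55 = 33
dT2 = Th_out - Tc_in = 70 - 22 = 48
LMTD = (dT1 - dT2) / ln(dT1/dT2)
LMTD = (33 - 48) / ln(33/48)
LMTD = 40.03 K


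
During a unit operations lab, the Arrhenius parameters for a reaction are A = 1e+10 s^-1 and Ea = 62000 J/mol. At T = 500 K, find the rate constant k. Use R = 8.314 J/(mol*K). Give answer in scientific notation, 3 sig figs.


k = A * exp(-Ea/(R*T))
k = 1e+10 * exp(-62000 / (8.314 * 500))
k = 1e+10 * exp(-14.914602)
k = 3.33e+03


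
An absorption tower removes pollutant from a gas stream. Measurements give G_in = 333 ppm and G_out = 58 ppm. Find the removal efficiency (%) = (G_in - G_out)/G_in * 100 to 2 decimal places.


Efficiency = (G_in - G_out) / G_in * 100%
Efficiency = (333 - 58) / 333 * 100
Efficiency = 275 / 333 * 100
Efficiency = 82.58%


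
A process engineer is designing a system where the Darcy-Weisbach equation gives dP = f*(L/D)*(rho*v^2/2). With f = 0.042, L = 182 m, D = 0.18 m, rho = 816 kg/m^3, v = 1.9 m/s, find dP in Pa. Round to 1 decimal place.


dP = f * (L/D) * (rho*v^2/2)
dP = 0.042 * (182/0.18) * (816*1.9^2/2)
L/D = 1011.11111111
rho*v^2/2 = 816*3.61/2 = 1472.88
dP = 0.042 * 1011.11111111 * 1472.88
dP = 62548.3 Pa


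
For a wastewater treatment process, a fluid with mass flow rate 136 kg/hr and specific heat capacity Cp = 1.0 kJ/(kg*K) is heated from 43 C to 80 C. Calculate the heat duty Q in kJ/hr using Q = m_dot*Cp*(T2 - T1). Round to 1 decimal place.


Q = m_dot * Cp * (T2 - T1)
Q = 136 * 1.0 * (80 - 43)
Q = 136 * 1.0 * 37
Q = 5032.0 kJ/hr


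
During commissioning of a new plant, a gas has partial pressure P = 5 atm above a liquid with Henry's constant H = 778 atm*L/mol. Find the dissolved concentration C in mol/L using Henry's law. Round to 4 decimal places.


C = P / H
C = 5 / 778
C = 0.0064 mol/L


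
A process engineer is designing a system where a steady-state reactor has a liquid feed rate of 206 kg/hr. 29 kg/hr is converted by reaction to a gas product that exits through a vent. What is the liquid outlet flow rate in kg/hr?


Steady-state mass balance on the main outlet: F_out = F_in - F_removed
F_out = 206 - 29
F_out = 177 kg/hr


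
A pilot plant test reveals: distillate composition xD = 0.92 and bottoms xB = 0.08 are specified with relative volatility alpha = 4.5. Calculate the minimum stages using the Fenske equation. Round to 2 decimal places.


N_min = ln((xD*(1-xB))/(xB*(1-xD))) / ln(alpha)
Numerator inside ln: 0.8464 / 0.0064 = 132.25
ln(132.25) = 4.884694
ln(alpha) = ln(4.5) = 1.504077
N_min = 4.884694 / 1.504077 = 3.25


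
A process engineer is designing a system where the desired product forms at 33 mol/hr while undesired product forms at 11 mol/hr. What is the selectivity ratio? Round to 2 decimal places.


S = desired product rate / undesired product rate
S = 33 / 11
S = 3.00


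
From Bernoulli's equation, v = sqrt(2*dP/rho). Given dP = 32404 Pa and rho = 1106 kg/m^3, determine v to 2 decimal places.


v = sqrt(2*dP/rho)
v = sqrt(2*32404/1106)
v = sqrt(58.596745)
v = 7.65 m/s


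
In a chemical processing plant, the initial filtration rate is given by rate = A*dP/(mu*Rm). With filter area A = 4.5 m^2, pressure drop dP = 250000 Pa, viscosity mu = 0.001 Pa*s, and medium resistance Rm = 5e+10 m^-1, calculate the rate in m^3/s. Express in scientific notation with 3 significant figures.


rate = A * dP / (mu * Rm)
rate = 4.5 * 250000 / (0.001 * 5e+10)
rate = 1125000.0 / 5.000e+07
rate = 2.25e-02 m^3/s


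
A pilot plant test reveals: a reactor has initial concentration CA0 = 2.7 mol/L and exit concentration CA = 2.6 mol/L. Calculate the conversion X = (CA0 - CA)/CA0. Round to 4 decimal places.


X = (CA0 - CA) / CA0
X = (2.7 - 2.6) / 2.7
X = 0.1 / 2.7
X = 0.0370


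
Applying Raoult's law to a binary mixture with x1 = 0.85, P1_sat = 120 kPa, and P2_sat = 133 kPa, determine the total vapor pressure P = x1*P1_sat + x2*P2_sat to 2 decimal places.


P = x1*P1_sat + x2*P2_sat
x2 = 1 - x1 = 1 - 0.85 = 0.15
P = 0.85*120 + 0.15*133
P = 102.0 + 19.95
P = 121.95 kPa


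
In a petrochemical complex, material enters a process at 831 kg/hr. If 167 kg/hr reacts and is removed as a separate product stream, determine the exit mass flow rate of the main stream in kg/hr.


Steady-state mass balance on the main outlet: F_out = F_in - F_removed
F_out = 831 - 167
F_out = 664 kg/hr


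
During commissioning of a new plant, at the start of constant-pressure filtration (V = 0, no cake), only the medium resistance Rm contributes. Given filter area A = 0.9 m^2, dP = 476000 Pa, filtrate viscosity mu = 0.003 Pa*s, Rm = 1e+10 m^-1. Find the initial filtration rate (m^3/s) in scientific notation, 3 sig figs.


rate = A * dP / (mu * Rm)
rate = 0.9 * 476000 / (0.003 * 1e+10)
rate = 428400.0 / 3.000e+07
rate = 1.43e-02 m^3/s


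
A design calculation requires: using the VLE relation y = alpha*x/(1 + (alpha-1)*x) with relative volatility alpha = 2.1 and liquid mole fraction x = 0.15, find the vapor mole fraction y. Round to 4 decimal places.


y = alpha*x / (1 + (alpha-1)*x)
y = 2.1*0.15 / (1 + (2.1-1)*0.15)
y = 0.315 / (1 + 0.165)
y = 0.315 / 1.165
y = 0.2704


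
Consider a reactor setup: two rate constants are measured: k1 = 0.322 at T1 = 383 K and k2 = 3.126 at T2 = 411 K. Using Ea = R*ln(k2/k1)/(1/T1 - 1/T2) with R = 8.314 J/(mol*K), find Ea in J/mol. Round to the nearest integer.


Ea = R * ln(k2/k1) / (1/T1 - 1/T2)
ln(k2/k1) = ln(3.126/0.322) = 2.272958
1/T1 - 1/T2 = 1/383 - 1/411 = 0.000177876033
Ea = 8.314 * 2.272958 / 0.000177876033
Ea = 106239 J/mol


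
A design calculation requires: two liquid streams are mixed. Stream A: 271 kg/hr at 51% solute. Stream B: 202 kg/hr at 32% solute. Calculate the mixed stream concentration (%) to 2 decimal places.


Mass balance on solute: F1*x1 + F2*x2 = F3*x3
F3 = F1 + F2 = 271 + 202 = 473 kg/hr
x3 = (F1*x1 + F2*x2)/F3
x3 = (271*0.51 + 202*0.32) / 473
x3 = 42.89%


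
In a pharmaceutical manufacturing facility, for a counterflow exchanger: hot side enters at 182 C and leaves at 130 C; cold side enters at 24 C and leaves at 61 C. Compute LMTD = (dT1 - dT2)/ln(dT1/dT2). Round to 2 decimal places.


dT1 = Th_in - Tc_out = 182 - 61 = 121
dT2 = Th_out - Tc_in = 130 - 24 = 106
LMTD = (dT1 - dT2) / ln(dT1/dT2)
LMTD = (121 - 106) / ln(121/106)
LMTD = 113.33 K


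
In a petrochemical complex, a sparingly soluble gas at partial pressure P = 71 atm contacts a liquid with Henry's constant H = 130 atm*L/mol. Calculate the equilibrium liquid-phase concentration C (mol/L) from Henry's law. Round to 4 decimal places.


C = P / H
C = 71 / 130
C = 0.5462 mol/L


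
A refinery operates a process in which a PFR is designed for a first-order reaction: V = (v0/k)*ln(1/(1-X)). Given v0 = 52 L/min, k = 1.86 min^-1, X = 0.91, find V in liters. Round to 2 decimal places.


V = (v0/k) * ln(1/(1-X))
V = (52/1.86) * ln(1/(1-0.91))
V = 27.956989 * ln(11.111111)
V = 27.956989 * 2.407946
V = 67.32 L


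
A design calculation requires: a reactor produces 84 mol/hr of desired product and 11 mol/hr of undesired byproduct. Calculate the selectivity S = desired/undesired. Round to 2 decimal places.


S = desired product rate / undesired product rate
S = 84 / 11
S = 7.64


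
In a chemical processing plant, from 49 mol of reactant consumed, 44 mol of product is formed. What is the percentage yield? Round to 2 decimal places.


Yield = (moles product / moles consumed) * 100%
Yield = (44 / 49) * 100
Yield = 0.898 * 100
Yield = 89.80%


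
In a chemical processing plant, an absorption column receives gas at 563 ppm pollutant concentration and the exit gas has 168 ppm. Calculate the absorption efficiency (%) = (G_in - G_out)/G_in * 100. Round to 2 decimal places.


Efficiency = (G_in - G_out) / G_in * 100%
Efficiency = (563 - 168) / 563 * 100
Efficiency = 395 / 563 * 100
Efficiency = 70.16%


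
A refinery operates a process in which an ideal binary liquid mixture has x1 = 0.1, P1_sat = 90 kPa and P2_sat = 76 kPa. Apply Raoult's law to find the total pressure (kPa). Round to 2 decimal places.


P = x1*P1_sat + x2*P2_sat
x2 = 1 - x1 = 1 - 0.1 = 0.9
P = 0.1*90 + 0.9*76
P = 9.0 + 68.4
P = 77.40 kPa


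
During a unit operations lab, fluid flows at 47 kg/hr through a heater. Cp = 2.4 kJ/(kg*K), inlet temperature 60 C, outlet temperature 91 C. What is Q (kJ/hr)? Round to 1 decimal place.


Q = m_dot * Cp * (T2 - T1)
Q = 47 * 2.4 * (91 - 60)
Q = 47 * 2.4 * 31
Q = 3496.8 kJ/hr


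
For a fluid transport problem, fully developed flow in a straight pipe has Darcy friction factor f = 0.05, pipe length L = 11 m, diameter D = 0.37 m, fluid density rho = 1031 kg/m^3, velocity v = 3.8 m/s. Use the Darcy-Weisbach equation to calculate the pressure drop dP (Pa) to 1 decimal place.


dP = f * (L/D) * (rho*v^2/2)
dP = 0.05 * (11/0.37) * (1031*3.8^2/2)
L/D = 29.72972973
rho*v^2/2 = 1031*14.44/2 = 7443.82
dP = 0.05 * 29.72972973 * 7443.82
dP = 11065.1 Pa


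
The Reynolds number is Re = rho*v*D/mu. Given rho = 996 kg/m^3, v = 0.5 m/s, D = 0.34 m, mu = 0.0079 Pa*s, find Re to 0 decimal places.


Re = rho * v * D / mu
Re = 996 * 0.5 * 0.34 / 0.0079
Re = 169.32 / 0.0079
Re = 21433


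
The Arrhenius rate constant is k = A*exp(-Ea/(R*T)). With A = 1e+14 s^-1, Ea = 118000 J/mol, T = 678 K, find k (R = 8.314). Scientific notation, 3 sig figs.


k = A * exp(-Ea/(R*T))
k = 1e+14 * exp(-118000 / (8.314 * 678))
k = 1e+14 * exp(-20.933522)
k = 8.10e+04


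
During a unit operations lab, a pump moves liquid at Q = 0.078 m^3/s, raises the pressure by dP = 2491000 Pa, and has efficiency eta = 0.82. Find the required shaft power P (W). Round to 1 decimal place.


P = Q * dP / eta
P = 0.078 * 2491000 / 0.82
P = 194298.0 / 0.82
P = 236948.8 W


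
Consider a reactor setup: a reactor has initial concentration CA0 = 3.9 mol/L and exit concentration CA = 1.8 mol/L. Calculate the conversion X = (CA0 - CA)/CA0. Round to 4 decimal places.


X = (CA0 - CA) / CA0
X = (3.9 - 1.8) / 3.9
X = 2.1 / 3.9
X = 0.5385


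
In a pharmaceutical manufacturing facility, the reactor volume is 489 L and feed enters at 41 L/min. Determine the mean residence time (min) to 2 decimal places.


tau = V / v0
tau = 489 / 41
tau = 11.93 min


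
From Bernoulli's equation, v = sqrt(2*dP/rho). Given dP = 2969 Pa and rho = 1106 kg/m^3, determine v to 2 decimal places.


v = sqrt(2*dP/rho)
v = sqrt(2*2969/1106)
v = sqrt(5.368897)
v = 2.32 m/s


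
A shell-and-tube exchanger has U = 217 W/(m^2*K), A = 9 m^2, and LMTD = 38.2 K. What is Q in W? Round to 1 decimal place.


Q = U * A * LMTD
Q = 217 * 9 * 38.2
Q = 74604.6 W


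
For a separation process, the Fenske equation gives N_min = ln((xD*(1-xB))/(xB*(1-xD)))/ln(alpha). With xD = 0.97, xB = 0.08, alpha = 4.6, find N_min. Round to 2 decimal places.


N_min = ln((xD*(1-xB))/(xB*(1-xD))) / ln(alpha)
Numerator inside ln: 0.8924 / 0.0024 = 371.833333
ln(371.833333) = 5.918446
ln(alpha) = ln(4.6) = 1.526056
N_min = 5.918446 / 1.526056 = 3.88


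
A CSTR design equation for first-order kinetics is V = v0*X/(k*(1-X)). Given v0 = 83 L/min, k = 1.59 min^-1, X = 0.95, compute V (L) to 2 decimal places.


V = v0 * X / (k * (1 - X))
V = 83 * 0.95 / (1.59 * (1 - 0.95))
V = 78.85 / (1.59 * 0.05)
V = 78.85 / 0.0795
V = 991.82 L


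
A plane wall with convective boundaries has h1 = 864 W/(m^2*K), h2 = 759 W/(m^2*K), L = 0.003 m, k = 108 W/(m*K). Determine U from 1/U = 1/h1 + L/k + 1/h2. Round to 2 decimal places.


1/U = 1/h1 + L/k + 1/h2
1/U = 1/864 + 0.003/108 + 1/759
1/U = 0.0011574074 + 2.77778e-05 + 0.0013175231
1/U = 0.0025027083
U = 399.57 W/(m^2*K)


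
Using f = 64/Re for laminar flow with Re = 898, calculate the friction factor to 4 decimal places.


f = 64 / Re
f = 64 / 898
f = 0.0713


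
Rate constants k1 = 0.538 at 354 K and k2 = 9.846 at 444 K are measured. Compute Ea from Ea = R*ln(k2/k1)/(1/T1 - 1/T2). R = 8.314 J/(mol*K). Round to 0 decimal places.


Ea = R * ln(k2/k1) / (1/T1 - 1/T2)
ln(k2/k1) = ln(9.846/0.538) = 2.906962
1/T1 - 1/T2 = 1/354 - 1/444 = 0.000572606505
Ea = 8.314 * 2.906962 / 0.000572606505
Ea = 42208 J/mol


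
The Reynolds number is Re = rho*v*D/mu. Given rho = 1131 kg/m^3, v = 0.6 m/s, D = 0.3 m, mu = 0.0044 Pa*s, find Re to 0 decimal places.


Re = rho * v * D / mu
Re = 1131 * 0.6 * 0.3 / 0.0044
Re = 203.58 / 0.0044
Re = 46268


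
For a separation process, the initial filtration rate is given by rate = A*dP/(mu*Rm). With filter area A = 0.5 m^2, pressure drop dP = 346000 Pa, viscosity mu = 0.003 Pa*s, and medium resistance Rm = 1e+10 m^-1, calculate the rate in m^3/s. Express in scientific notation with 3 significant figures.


rate = A * dP / (mu * Rm)
rate = 0.5 * 346000 / (0.003 * 1e+10)
rate = 173000.0 / 3.000e+07
rate = 5.77e-03 m^3/s


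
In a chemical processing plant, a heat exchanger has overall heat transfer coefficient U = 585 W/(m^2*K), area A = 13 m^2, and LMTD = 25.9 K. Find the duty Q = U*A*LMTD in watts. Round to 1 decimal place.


Q = U * A * LMTD
Q = 585 * 13 * 25.9
Q = 196969.5 W


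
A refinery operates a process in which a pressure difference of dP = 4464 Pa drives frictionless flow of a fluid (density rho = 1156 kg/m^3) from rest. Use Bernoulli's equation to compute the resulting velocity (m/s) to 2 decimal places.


v = sqrt(2*dP/rho)
v = sqrt(2*4464/1156)
v = sqrt(7.723183)
v = 2.78 m/s


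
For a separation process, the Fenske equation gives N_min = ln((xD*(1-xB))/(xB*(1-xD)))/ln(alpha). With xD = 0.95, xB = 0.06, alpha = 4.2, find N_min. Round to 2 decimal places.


N_min = ln((xD*(1-xB))/(xB*(1-xD))) / ln(alpha)
Numerator inside ln: 0.893 / 0.003 = 297.666667
ln(297.666667) = 5.695974
ln(alpha) = ln(4.2) = 1.435085
N_min = 5.695974 / 1.435085 = 3.97


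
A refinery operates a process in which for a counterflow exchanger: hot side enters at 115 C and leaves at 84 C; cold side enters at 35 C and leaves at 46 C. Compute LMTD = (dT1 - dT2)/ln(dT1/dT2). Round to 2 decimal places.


dT1 = Th_in - Tc_out = 115 - 46 = 69
dT2 = Th_out - Tc_in = 84 - 35 = 49
LMTD = (dT1 - dT2) / ln(dT1/dT2)
LMTD = (69 - 49) / ln(69/49)
LMTD = 58.43 K


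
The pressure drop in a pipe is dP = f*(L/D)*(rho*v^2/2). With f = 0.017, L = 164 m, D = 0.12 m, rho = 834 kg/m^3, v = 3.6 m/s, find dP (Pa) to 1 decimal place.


dP = f * (L/D) * (rho*v^2/2)
dP = 0.017 * (164/0.12) * (834*3.6^2/2)
L/D = 1366.66666667
rho*v^2/2 = 834*12.96/2 = 5404.32
dP = 0.017 * 1366.66666667 * 5404.32
dP = 125560.4 Pa


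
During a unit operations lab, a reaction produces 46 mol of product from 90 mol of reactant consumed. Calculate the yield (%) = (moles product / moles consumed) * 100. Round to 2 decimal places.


Yield = (moles product / moles consumed) * 100%
Yield = (46 / 90) * 100
Yield = 0.5111 * 100
Yield = 51.11%


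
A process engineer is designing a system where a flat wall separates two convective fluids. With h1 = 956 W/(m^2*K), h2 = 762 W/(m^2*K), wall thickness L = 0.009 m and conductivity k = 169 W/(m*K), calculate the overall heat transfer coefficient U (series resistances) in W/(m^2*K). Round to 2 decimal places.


1/U = 1/h1 + L/k + 1/h2
1/U = 1/956 + 0.009/169 + 1/762
1/U = 0.0010460251 + 5.32544e-05 + 0.001312336
1/U = 0.0024116155
U = 414.66 W/(m^2*K)


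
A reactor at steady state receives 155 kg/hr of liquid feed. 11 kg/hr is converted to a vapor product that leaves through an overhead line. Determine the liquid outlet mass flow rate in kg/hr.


Steady-state mass balance on the main outlet: F_out = F_in - F_removed
F_out = 155 - 11
F_out = 144 kg/hr


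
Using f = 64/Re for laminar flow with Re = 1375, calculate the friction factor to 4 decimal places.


f = 64 / Re
f = 64 / 1375
f = 0.0465


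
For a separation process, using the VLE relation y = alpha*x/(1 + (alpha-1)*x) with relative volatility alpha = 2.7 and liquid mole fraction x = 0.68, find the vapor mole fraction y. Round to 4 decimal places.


y = alpha*x / (1 + (alpha-1)*x)
y = 2.7*0.68 / (1 + (2.7-1)*0.68)
y = 1.836 / (1 + 1.156)
y = 1.836 / 2.156
y = 0.8516


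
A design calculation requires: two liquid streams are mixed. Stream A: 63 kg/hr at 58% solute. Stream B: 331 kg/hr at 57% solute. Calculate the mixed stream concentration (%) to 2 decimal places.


Mass balance on solute: F1*x1 + F2*x2 = F3*x3
F3 = F1 + F2 = 63 + 331 = 394 kg/hr
x3 = (F1*x1 + F2*x2)/F3
x3 = (63*0.58 + 331*0.57) / 394
x3 = 57.16%


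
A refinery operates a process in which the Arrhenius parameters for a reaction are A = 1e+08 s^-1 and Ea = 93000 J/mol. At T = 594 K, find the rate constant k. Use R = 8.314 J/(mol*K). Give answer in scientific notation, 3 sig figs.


k = A * exp(-Ea/(R*T))
k = 1e+08 * exp(-93000 / (8.314 * 594))
k = 1e+08 * exp(-18.831568)
k = 6.63e-01


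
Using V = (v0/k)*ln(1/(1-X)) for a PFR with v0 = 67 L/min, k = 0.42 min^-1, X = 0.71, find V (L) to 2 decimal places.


V = (v0/k) * ln(1/(1-X))
V = (67/0.42) * ln(1/(1-0.71))
V = 159.52381 * ln(3.448276)
V = 159.52381 * 1.237874
V = 197.47 L


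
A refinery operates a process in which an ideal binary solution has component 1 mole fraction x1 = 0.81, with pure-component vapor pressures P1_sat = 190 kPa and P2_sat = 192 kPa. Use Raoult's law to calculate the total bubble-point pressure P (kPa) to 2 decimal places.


P = x1*P1_sat + x2*P2_sat
x2 = 1 - x1 = 1 - 0.81 = 0.19
P = 0.81*190 + 0.19*192
P = 153.9 + 36.48
P = 190.38 kPa


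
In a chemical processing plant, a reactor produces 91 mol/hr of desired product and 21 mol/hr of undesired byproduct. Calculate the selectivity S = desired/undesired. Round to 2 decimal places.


S = desired product rate / undesired product rate
S = 91 / 21
S = 4.33


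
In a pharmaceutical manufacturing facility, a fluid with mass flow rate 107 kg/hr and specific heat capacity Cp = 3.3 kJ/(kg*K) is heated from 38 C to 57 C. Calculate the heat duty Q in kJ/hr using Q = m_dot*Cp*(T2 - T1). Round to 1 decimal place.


Q = m_dot * Cp * (T2 - T1)
Q = 107 * 3.3 * (57 - 38)
Q = 107 * 3.3 * 19
Q = 6708.9 kJ/hr


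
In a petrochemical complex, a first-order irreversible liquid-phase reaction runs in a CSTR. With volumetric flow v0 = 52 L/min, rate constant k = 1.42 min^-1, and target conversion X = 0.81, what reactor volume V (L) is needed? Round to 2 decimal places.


V = v0 * X / (k * (1 - X))
V = 52 * 0.81 / (1.42 * (1 - 0.81))
V = 42.12 / (1.42 * 0.19)
V = 42.12 / 0.2698
V = 156.12 L


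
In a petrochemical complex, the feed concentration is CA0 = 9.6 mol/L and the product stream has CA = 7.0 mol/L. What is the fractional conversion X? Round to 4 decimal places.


X = (CA0 - CA) / CA0
X = (9.6 - 7.0) / 9.6
X = 2.6 / 9.6
X = 0.2708


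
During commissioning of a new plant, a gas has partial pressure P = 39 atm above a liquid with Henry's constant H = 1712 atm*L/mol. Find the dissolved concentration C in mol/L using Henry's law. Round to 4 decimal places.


C = P / H
C = 39 / 1712
C = 0.0228 mol/L


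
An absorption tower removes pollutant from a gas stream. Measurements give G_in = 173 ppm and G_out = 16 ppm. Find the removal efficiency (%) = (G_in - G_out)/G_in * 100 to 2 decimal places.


Efficiency = (G_in - G_out) / G_in * 100%
Efficiency = (173 - 16) / 173 * 100
Efficiency = 157 / 173 * 100
Efficiency = 90.75%


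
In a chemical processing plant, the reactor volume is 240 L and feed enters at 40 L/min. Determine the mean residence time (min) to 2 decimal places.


tau = V / v0
tau = 240 / 40
tau = 6.00 min


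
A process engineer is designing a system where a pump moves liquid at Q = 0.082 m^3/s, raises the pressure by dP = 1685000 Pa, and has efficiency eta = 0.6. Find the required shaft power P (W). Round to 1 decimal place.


P = Q * dP / eta
P = 0.082 * 1685000 / 0.6
P = 138170.0 / 0.6
P = 230283.3 W


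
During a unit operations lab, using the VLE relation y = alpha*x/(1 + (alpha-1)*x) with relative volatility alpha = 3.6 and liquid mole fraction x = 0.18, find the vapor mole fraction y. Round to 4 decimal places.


y = alpha*x / (1 + (alpha-1)*x)
y = 3.6*0.18 / (1 + (3.6-1)*0.18)
y = 0.648 / (1 + 0.468)
y = 0.648 / 1.468
y = 0.4414


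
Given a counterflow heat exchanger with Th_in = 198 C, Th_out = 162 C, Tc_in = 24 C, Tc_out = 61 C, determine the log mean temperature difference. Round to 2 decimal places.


dT1 = Th_in - Tc_out = 198 - 61 = 137
dT2 = Th_out - Tc_in = 162 - 24 = 138
LMTD = (dT1 - dT2) / ln(dT1/dT2)
LMTD = (137 - 138) / ln(137/138)
LMTD = 137.50 K


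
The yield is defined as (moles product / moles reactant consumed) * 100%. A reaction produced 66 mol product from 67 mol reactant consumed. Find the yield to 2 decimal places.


Yield = (moles product / moles consumed) * 100%
Yield = (66 / 67) * 100
Yield = 0.9851 * 100
Yield = 98.51%


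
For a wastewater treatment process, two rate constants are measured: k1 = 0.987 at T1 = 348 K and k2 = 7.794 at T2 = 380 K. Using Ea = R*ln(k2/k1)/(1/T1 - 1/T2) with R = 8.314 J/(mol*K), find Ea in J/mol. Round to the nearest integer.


Ea = R * ln(k2/k1) / (1/T1 - 1/T2)
ln(k2/k1) = ln(7.794/0.987) = 2.0664394
1/T1 - 1/T2 = 1/348 - 1/380 = 0.000241984271
Ea = 8.314 * 2.0664394 / 0.000241984271
Ea = 70998 J/mol


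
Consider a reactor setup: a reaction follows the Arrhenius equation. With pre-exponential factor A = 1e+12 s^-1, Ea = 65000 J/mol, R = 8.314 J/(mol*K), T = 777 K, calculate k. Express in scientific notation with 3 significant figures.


k = A * exp(-Ea/(R*T))
k = 1e+12 * exp(-65000 / (8.314 * 777))
k = 1e+12 * exp(-10.061954)
k = 4.27e+07


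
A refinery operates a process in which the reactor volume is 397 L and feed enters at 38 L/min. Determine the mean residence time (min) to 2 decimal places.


tau = V / v0
tau = 397 / 38
tau = 10.45 min


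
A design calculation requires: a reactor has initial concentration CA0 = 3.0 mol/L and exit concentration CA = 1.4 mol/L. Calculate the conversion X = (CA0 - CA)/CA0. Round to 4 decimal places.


X = (CA0 - CA) / CA0
X = (3.0 - 1.4) / 3.0
X = 1.6 / 3.0
X = 0.5333


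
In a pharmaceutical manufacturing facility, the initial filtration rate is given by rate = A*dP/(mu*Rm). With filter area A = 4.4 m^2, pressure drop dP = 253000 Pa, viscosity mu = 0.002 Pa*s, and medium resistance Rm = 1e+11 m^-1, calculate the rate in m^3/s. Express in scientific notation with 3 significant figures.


rate = A * dP / (mu * Rm)
rate = 4.4 * 253000 / (0.002 * 1e+11)
rate = 1113200.0 / 2.000e+08
rate = 5.57e-03 m^3/s


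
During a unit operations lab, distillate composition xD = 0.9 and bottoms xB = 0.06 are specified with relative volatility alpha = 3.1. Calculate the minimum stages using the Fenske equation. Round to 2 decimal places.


N_min = ln((xD*(1-xB))/(xB*(1-xD))) / ln(alpha)
Numerator inside ln: 0.846 / 0.006 = 141.0
ln(141.0) = 4.94876
ln(alpha) = ln(3.1) = 1.131402
N_min = 4.94876 / 1.131402 = 4.37


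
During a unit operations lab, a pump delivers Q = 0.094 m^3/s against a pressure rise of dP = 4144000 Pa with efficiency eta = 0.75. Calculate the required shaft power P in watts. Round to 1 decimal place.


P = Q * dP / eta
P = 0.094 * 4144000 / 0.75
P = 389536.0 / 0.75
P = 519381.3 W


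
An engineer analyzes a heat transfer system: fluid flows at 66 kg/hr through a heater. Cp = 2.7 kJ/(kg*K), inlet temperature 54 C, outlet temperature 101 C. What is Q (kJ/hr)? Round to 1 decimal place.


Q = m_dot * Cp * (T2 - T1)
Q = 66 * 2.7 * (101 - 54)
Q = 66 * 2.7 * 47
Q = 8375.4 kJ/hr


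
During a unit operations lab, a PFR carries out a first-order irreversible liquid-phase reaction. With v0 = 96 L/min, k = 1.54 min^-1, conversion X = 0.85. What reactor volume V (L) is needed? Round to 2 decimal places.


V = (v0/k) * ln(1/(1-X))
V = (96/1.54) * ln(1/(1-0.85))
V = 62.337662 * ln(6.666667)
V = 62.337662 * 1.89712
V = 118.26 L


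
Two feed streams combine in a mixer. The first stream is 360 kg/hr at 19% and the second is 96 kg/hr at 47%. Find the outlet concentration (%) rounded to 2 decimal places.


Mass balance on solute: F1*x1 + F2*x2 = F3*x3
F3 = F1 + F2 = 360 + 96 = 456 kg/hr
x3 = (F1*x1 + F2*x2)/F3
x3 = (360*0.19 + 96*0.47) / 456
x3 = 24.89%


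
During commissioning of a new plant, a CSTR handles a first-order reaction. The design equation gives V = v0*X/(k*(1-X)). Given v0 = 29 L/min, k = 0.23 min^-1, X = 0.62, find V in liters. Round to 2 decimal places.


V = v0 * X / (k * (1 - X))
V = 29 * 0.62 / (0.23 * (1 - 0.62))
V = 17.98 / (0.23 * 0.38)
V = 17.98 / 0.0874
V = 205.72 L


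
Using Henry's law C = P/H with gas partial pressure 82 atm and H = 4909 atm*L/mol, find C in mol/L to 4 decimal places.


C = P / H
C = 82 / 4909
C = 0.0167 mol/L


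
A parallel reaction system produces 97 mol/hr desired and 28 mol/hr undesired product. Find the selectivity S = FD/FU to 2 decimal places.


S = desired product rate / undesired product rate
S = 97 / 28
S = 3.46


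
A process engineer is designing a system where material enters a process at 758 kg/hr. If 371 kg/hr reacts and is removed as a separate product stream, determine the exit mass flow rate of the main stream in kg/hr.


Steady-state mass balance on the main outlet: F_out = F_in - F_removed
F_out = 758 - 371
F_out = 387 kg/hr


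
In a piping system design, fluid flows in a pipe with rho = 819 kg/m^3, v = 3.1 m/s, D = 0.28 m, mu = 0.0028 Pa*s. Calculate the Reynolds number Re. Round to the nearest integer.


Re = rho * v * D / mu
Re = 819 * 3.1 * 0.28 / 0.0028
Re = 710.892 / 0.0028
Re = 253890


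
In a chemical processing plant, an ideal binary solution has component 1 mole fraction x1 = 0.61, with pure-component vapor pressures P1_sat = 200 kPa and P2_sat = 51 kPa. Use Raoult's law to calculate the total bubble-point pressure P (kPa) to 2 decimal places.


P = x1*P1_sat + x2*P2_sat
x2 = 1 - x1 = 1 - 0.61 = 0.39
P = 0.61*200 + 0.39*51
P = 122.0 + 19.89
P = 141.89 kPa


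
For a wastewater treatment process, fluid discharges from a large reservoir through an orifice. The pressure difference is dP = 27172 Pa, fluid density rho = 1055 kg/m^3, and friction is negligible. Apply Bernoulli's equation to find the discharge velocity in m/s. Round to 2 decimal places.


v = sqrt(2*dP/rho)
v = sqrt(2*27172/1055)
v = sqrt(51.5109)
v = 7.18 m/s


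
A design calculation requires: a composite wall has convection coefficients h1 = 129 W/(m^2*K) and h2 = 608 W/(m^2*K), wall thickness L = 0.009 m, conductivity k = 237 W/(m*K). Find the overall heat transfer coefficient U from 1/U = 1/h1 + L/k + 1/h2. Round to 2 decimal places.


1/U = 1/h1 + L/k + 1/h2
1/U = 1/129 + 0.009/237 + 1/608
1/U = 0.007751938 + 3.79747e-05 + 0.0016447368
1/U = 0.0094346495
U = 105.99 W/(m^2*K)


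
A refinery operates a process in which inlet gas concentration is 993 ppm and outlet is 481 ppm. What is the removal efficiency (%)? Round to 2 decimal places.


Efficiency = (G_in - G_out) / G_in * 100%
Efficiency = (993 - 481) / 993 * 100
Efficiency = 512 / 993 * 100
Efficiency = 51.56%


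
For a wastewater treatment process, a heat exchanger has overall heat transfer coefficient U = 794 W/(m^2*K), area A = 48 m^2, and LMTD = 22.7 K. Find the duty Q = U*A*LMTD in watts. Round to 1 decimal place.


Q = U * A * LMTD
Q = 794 * 48 * 22.7
Q = 865142.4 W


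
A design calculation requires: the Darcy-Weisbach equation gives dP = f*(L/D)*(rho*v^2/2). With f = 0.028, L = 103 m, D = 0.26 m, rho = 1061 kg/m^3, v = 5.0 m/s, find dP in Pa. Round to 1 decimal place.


dP = f * (L/D) * (rho*v^2/2)
dP = 0.028 * (103/0.26) * (1061*5.0^2/2)
L/D = 396.15384615
rho*v^2/2 = 1061*25.0/2 = 13262.5
dP = 0.028 * 396.15384615 * 13262.5
dP = 147111.7 Pa


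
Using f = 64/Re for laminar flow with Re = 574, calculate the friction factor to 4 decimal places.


f = 64 / Re
f = 64 / 574
f = 0.1115


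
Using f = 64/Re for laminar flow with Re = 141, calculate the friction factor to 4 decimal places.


f = 64 / Re
f = 64 / 141
f = 0.4539


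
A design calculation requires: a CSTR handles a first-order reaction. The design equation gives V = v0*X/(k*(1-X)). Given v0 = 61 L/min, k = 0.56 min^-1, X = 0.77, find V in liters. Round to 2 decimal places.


V = v0 * X / (k * (1 - X))
V = 61 * 0.77 / (0.56 * (1 - 0.77))
V = 46.97 / (0.56 * 0.23)
V = 46.97 / 0.1288
V = 364.67 L


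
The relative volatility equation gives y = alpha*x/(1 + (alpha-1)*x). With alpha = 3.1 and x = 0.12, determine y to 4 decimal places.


y = alpha*x / (1 + (alpha-1)*x)
y = 3.1*0.12 / (1 + (3.1-1)*0.12)
y = 0.372 / (1 + 0.252)
y = 0.372 / 1.252
y = 0.2971


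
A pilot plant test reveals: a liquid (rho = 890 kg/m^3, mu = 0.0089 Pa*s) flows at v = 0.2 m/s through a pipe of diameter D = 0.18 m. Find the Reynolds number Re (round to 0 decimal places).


Re = rho * v * D / mu
Re = 890 * 0.2 * 0.18 / 0.0089
Re = 32.04 / 0.0089
Re = 3600


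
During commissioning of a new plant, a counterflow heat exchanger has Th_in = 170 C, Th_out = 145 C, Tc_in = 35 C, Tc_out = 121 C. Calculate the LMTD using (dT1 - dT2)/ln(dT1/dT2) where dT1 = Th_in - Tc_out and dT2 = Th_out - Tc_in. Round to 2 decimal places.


dT1 = Th_in - Tc_out = 170 - 121 = 49
dT2 = Th_out - Tc_in = 145 - 35 = 110
LMTD = (dT1 - dT2) / ln(dT1/dT2)
LMTD = (49 - 110) / ln(49/110)
LMTD = 75.43 K


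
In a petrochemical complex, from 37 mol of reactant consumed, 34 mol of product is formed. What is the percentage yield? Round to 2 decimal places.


Yield = (moles product / moles consumed) * 100%
Yield = (34 / 37) * 100
Yield = 0.9189 * 100
Yield = 91.89%


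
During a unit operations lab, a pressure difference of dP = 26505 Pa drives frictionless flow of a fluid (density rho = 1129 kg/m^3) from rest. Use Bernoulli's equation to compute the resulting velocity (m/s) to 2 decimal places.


v = sqrt(2*dP/rho)
v = sqrt(2*26505/1129)
v = sqrt(46.953056)
v = 6.85 m/s


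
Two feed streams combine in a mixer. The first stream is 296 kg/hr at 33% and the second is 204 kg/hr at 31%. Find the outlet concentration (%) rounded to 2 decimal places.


Mass balance on solute: F1*x1 + F2*x2 = F3*x3
F3 = F1 + F2 = 296 + 204 = 500 kg/hr
x3 = (F1*x1 + F2*x2)/F3
x3 = (296*0.33 + 204*0.31) / 500
x3 = 32.18%


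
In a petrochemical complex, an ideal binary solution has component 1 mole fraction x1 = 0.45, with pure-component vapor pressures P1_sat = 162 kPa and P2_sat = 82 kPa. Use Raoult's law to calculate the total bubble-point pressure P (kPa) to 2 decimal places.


P = x1*P1_sat + x2*P2_sat
x2 = 1 - x1 = 1 - 0.45 = 0.55
P = 0.45*162 + 0.55*82
P = 72.9 + 45.1
P = 118.00 kPa


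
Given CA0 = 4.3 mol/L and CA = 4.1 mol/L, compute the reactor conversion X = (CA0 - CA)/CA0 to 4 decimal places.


X = (CA0 - CA) / CA0
X = (4.3 - 4.1) / 4.3
X = 0.2 / 4.3
X = 0.0465


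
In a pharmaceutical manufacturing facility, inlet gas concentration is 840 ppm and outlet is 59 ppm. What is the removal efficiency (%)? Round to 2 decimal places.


Efficiency = (G_in - G_out) / G_in * 100%
Efficiency = (840 - 59) / 840 * 100
Efficiency = 781 / 840 * 100
Efficiency = 92.98%


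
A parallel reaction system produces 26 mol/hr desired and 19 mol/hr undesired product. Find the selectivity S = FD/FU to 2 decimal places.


S = desired product rate / undesired product rate
S = 26 / 19
S = 1.37


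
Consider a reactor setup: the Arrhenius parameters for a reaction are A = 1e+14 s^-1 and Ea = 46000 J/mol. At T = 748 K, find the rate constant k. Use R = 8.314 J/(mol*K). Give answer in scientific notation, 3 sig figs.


k = A * exp(-Ea/(R*T))
k = 1e+14 * exp(-46000 / (8.314 * 748))
k = 1e+14 * exp(-7.39684)
k = 6.13e+10


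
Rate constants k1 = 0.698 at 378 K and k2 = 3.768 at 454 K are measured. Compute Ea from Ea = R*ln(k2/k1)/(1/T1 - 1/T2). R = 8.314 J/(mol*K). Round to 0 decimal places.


Ea = R * ln(k2/k1) / (1/T1 - 1/T2)
ln(k2/k1) = ln(3.768/0.698) = 1.6860805
1/T1 - 1/T2 = 1/378 - 1/454 = 0.000442859474
Ea = 8.314 * 1.6860805 / 0.000442859474
Ea = 31654 J/mol


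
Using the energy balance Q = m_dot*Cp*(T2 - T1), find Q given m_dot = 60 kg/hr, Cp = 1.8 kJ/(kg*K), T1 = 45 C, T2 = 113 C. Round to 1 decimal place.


Q = m_dot * Cp * (T2 - T1)
Q = 60 * 1.8 * (113 - 45)
Q = 60 * 1.8 * 68
Q = 7344.0 kJ/hr


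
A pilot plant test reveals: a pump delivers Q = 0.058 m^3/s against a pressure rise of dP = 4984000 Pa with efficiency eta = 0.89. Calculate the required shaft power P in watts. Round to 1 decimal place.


P = Q * dP / eta
P = 0.058 * 4984000 / 0.89
P = 289072.0 / 0.89
P = 324800.0 W


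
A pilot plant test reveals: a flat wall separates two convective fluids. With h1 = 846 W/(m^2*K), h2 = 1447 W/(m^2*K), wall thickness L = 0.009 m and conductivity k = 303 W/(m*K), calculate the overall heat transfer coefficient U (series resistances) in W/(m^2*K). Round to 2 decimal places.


1/U = 1/h1 + L/k + 1/h2
1/U = 1/846 + 0.009/303 + 1/1447
1/U = 0.0011820331 + 2.9703e-05 + 0.000691085
1/U = 0.0019028211
U = 525.54 W/(m^2*K)


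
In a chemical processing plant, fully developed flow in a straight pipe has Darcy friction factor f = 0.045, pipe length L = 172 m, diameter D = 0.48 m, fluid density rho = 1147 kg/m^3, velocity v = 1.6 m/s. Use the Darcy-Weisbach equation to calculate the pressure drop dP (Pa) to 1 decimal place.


dP = f * (L/D) * (rho*v^2/2)
dP = 0.045 * (172/0.48) * (1147*1.6^2/2)
L/D = 358.33333333
rho*v^2/2 = 1147*2.56/2 = 1468.16
dP = 0.045 * 358.33333333 * 1468.16
dP = 23674.1 Pa


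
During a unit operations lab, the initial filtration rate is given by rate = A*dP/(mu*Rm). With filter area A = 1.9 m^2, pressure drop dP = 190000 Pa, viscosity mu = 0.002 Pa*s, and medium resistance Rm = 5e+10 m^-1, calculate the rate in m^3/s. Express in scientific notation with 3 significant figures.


rate = A * dP / (mu * Rm)
rate = 1.9 * 190000 / (0.002 * 5e+10)
rate = 361000.0 / 1.000e+08
rate = 3.61e-03 m^3/s


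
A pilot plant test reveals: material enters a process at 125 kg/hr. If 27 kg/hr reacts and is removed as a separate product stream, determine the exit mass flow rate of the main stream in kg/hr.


Steady-state mass balance on the main outlet: F_out = F_in - F_removed
F_out = 125 - 27
F_out = 98 kg/hr


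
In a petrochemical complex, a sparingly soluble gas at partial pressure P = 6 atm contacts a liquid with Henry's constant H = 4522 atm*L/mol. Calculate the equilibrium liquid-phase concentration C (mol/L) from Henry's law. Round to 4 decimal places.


C = P / H
C = 6 / 4522
C = 0.0013 mol/L


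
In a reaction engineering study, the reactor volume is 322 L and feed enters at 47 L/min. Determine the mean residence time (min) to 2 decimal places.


tau = V / v0
tau = 322 / 47
tau = 6.85 min


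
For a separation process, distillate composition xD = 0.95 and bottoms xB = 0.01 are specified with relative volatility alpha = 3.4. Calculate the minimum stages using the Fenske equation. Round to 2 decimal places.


N_min = ln((xD*(1-xB))/(xB*(1-xD))) / ln(alpha)
Numerator inside ln: 0.9405 / 0.0005 = 1881.0
ln(1881.0) = 7.539559
ln(alpha) = ln(3.4) = 1.223775
N_min = 7.539559 / 1.223775 = 6.16


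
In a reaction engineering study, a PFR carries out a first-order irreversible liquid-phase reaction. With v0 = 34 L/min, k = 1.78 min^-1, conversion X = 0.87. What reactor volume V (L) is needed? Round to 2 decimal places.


V = (v0/k) * ln(1/(1-X))
V = (34/1.78) * ln(1/(1-0.87))
V = 19.101124 * ln(7.692308)
V = 19.101124 * 2.040221
V = 38.97 L


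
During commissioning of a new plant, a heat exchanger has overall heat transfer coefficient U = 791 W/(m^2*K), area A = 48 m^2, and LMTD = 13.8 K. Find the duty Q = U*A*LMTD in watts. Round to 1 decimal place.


Q = U * A * LMTD
Q = 791 * 48 * 13.8
Q = 523958.4 W


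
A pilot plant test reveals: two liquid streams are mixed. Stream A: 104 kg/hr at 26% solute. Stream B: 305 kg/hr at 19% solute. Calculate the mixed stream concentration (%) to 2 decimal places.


Mass balance on solute: F1*x1 + F2*x2 = F3*x3
F3 = F1 + F2 = 104 + 305 = 409 kg/hr
x3 = (F1*x1 + F2*x2)/F3
x3 = (104*0.26 + 305*0.19) / 409
x3 = 20.78%


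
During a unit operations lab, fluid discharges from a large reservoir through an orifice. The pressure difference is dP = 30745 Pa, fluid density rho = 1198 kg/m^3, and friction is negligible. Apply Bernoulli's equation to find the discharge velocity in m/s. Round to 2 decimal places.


v = sqrt(2*dP/rho)
v = sqrt(2*30745/1198)
v = sqrt(51.327212)
v = 7.16 m/s


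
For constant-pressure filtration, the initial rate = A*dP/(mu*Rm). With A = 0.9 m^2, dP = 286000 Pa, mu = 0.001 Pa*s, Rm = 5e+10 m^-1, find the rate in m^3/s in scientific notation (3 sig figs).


rate = A * dP / (mu * Rm)
rate = 0.9 * 286000 / (0.001 * 5e+10)
rate = 257400.0 / 5.000e+07
rate = 5.15e-03 m^3/s


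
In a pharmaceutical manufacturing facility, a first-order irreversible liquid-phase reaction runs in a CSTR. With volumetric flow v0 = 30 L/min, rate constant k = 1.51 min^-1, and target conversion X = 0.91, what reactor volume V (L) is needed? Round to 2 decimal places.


V = v0 * X / (k * (1 - X))
V = 30 * 0.91 / (1.51 * (1 - 0.91))
V = 27.3 / (1.51 * 0.09)
V = 27.3 / 0.1359
V = 200.88 L


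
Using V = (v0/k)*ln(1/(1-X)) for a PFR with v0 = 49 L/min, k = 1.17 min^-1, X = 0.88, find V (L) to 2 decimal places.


V = (v0/k) * ln(1/(1-X))
V = (49/1.17) * ln(1/(1-0.88))
V = 41.880342 * ln(8.333333)
V = 41.880342 * 2.120263
V = 88.80 L


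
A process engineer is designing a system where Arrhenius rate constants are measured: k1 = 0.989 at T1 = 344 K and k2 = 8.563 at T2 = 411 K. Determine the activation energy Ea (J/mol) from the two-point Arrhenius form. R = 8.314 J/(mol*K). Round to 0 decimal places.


Ea = R * ln(k2/k1) / (1/T1 - 1/T2)
ln(k2/k1) = ln(8.563/0.989) = 2.1585115
1/T1 - 1/T2 = 1/344 - 1/411 = 0.00047388672
Ea = 8.314 * 2.1585115 / 0.00047388672
Ea = 37870 J/mol


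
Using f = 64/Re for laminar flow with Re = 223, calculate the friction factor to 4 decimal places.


f = 64 / Re
f = 64 / 223
f = 0.2870


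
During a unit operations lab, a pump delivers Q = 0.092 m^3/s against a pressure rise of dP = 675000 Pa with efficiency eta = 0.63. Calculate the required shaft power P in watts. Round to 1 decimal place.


P = Q * dP / eta
P = 0.092 * 675000 / 0.63
P = 62100.0 / 0.63
P = 98571.4 W


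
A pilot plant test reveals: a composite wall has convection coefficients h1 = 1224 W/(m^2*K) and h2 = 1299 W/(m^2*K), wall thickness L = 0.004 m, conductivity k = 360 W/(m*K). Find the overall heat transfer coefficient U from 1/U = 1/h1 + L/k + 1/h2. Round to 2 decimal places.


1/U = 1/h1 + L/k + 1/h2
1/U = 1/1224 + 0.004/360 + 1/1299
1/U = 0.0008169935 + 1.11111e-05 + 0.0007698229
1/U = 0.0015979275
U = 625.81 W/(m^2*K)
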